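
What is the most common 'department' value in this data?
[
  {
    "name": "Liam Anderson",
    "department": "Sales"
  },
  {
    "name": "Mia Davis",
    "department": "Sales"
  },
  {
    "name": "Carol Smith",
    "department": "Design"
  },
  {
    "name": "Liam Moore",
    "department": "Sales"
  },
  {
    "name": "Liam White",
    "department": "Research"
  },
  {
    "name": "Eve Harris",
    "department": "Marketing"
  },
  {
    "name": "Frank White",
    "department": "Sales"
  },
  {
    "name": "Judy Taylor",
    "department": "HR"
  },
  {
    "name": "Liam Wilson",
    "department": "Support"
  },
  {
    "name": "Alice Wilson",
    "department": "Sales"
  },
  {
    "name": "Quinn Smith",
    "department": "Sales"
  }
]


Counting 'department' values across 11 records:

  Sales: 6 ######
  Design: 1 #
  Research: 1 #
  Marketing: 1 #
  HR: 1 #
  Support: 1 #

Most common: Sales (6 times)

Sales (6 times)


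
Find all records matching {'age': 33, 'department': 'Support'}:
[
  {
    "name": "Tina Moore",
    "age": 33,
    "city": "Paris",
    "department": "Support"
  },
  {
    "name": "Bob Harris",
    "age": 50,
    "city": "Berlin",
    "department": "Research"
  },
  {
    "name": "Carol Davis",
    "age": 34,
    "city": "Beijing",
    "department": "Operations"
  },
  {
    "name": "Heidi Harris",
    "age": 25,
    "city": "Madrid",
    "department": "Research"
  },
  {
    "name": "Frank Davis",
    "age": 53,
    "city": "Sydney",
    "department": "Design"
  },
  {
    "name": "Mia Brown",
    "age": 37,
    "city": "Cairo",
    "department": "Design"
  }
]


Search criteria: {'age': 33, 'department': 'Support'}

Checking 6 records:
  Tina Moore: {age: 33, department: Support} <-- MATCH
  Bob Harris: {age: 50, department: Research}
  Carol Davis: {age: 34, department: Operations}
  Heidi Harris: {age: 25, department: Research}
  Frank Davis: {age: 53, department: Design}
  Mia Brown: {age: 37, department: Design}

Matches: ["Tina Moore"]

["Tina Moore"]


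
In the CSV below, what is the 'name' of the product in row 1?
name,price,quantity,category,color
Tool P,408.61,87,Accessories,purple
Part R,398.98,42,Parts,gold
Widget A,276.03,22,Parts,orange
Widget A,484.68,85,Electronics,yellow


Query: Row 1 ('Tool P'), column 'name'
Value: Tool P

Tool P


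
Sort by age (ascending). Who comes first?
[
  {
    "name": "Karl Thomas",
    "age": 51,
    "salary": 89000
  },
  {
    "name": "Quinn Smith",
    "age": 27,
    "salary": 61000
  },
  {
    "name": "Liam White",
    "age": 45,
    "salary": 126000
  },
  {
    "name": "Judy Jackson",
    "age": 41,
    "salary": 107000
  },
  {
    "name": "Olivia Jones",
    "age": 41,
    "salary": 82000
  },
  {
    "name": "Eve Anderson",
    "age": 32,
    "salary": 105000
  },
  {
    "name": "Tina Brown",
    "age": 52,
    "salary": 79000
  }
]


Sort by: age (ascending)

Sorted order:
  1. Quinn Smith (age = 27)
  2. Eve Anderson (age = 32)
  3. Judy Jackson (age = 41)
  4. Olivia Jones (age = 41)
  5. Liam White (age = 45)
  6. Karl Thomas (age = 51)
  7. Tina Brown (age = 52)

First: Quinn Smith

Quinn Smith


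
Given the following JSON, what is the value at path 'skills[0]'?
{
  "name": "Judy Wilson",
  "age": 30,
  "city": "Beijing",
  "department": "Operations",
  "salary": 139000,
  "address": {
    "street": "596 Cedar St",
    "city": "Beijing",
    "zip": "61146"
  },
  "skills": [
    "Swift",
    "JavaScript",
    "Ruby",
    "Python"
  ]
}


Query: skills[0]
Path: skills -> first element
Value: Swift

Swift


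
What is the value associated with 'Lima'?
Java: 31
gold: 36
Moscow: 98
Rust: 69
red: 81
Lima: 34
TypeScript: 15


Looking up key 'Lima'
Value: 34

34


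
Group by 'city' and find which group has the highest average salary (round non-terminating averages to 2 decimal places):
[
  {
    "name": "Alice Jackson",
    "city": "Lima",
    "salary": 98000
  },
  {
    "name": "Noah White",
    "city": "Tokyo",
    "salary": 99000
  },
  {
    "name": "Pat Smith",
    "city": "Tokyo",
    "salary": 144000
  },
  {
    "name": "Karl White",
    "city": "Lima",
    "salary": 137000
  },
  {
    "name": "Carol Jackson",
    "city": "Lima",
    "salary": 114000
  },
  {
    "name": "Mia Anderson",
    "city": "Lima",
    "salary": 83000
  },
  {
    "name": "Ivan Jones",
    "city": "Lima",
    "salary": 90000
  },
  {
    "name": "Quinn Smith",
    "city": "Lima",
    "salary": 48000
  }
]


Group by: city

Groups:
  Lima: 6 people, avg salary = 570000/6 = $95000
  Tokyo: 2 people, avg salary = 243000/2 = $121500

Highest average salary: Tokyo ($121500)

Tokyo ($121500)


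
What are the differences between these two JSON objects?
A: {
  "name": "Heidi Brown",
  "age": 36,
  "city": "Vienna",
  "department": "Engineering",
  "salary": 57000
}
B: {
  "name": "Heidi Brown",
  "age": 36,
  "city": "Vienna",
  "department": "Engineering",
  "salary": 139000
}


Comparing each field (in key order):
  name: same
  age: same
  city: same
  department: same
  salary: DIFFERENT
Differences:
  salary: 57000 -> 139000

1 field(s) changed

1 change: salary


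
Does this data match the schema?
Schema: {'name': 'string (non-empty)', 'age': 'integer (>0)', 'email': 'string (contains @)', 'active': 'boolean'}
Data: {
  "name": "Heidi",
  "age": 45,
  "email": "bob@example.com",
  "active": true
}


Validating each field against schema:
  name: OK (non-empty string)
  age: OK (positive integer)
  email: OK (string with @)
  active: OK (boolean)

Result: VALID

VALID


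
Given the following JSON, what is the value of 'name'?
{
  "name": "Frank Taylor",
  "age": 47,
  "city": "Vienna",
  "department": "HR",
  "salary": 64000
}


Looking up field 'name'
Value: Frank Taylor

Frank Taylor


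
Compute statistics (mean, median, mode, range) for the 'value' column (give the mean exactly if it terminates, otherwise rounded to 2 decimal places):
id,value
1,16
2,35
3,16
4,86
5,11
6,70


Data: [16, 35, 16, 86, 11, 70]
Count: 6
Sum: 234
Mean: 234/6 = 39
Sorted: [11, 16, 16, 35, 70, 86]
Median: 25.5
Mode: 16 (2 times)
Range: 86 - 11 = 75
Min: 11, Max: 86

mean=39, median=25.5, mode=16, range=75


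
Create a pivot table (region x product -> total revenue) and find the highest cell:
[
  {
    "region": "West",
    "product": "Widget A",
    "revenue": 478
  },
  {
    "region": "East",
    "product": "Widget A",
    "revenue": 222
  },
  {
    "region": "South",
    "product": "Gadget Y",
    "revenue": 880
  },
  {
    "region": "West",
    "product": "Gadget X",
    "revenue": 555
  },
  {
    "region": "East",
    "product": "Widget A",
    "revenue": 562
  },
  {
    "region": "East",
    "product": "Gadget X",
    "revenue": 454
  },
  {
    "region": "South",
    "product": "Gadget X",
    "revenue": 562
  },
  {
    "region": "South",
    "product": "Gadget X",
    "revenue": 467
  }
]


Pivot: region (rows) x product (columns) -> total revenue

     Gadget X      Gadget Y      Widget A    
East           454             0           784  
South         1029           880             0  
West           555             0           478  

Highest: South / Gadget X = $1029

South / Gadget X = $1029


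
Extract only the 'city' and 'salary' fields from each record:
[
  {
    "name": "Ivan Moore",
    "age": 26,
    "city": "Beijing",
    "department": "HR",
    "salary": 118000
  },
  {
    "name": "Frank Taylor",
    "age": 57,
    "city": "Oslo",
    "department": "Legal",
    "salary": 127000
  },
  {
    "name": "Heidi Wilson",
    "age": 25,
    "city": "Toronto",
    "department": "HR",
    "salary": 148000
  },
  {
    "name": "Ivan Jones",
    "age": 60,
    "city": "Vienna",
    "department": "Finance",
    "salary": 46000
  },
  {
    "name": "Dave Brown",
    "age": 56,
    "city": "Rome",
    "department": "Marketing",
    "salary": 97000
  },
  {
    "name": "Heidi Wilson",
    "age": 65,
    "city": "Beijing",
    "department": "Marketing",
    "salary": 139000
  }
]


Original: 6 records with fields: name, age, city, department, salary
Keep: ['city', 'salary']
Drop: ['name', 'age', 'department']
Result: 6 records, 2 fields each

[
  {
    "city": "Beijing",
    "salary": 118000
  },
  {
    "city": "Oslo",
    "salary": 127000
  },
  {
    "city": "Toronto",
    "salary": 148000
  },
  {
    "city": "Vienna",
    "salary": 46000
  },
  {
    "city": "Rome",
    "salary": 97000
  },
  {
    "city": "Beijing",
    "salary": 139000
  }
]


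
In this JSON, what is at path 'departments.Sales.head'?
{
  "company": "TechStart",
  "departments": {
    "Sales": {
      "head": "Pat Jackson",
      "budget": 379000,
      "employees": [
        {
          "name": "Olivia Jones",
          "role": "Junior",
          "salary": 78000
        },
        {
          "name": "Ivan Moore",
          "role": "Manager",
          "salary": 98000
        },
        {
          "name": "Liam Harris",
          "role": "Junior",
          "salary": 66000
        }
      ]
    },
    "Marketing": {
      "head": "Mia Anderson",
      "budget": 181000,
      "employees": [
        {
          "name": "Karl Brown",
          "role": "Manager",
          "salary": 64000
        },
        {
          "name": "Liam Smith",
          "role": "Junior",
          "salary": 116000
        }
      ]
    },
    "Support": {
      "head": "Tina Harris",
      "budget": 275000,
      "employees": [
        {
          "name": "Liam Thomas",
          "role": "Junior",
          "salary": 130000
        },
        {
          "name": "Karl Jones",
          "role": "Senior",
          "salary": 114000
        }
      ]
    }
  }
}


Path: departments.Sales.head

Navigate:
  -> departments
  -> Sales
  -> head = 'Pat Jackson'

Pat Jackson


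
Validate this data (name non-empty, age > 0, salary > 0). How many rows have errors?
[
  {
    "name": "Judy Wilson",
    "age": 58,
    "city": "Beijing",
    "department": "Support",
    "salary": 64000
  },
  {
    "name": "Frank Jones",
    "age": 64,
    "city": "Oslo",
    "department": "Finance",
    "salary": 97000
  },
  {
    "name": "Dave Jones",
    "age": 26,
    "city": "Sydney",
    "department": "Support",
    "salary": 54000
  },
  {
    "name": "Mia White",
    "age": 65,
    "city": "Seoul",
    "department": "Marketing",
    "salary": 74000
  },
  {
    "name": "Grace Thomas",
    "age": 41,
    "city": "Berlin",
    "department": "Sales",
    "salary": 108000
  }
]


Validating 5 records:
Rules: name non-empty, age > 0, salary > 0

  Row 1 (Judy Wilson): OK
  Row 2 (Frank Jones): OK
  Row 3 (Dave Jones): OK
  Row 4 (Mia White): OK
  Row 5 (Grace Thomas): OK

Total errors: 0

0 errors


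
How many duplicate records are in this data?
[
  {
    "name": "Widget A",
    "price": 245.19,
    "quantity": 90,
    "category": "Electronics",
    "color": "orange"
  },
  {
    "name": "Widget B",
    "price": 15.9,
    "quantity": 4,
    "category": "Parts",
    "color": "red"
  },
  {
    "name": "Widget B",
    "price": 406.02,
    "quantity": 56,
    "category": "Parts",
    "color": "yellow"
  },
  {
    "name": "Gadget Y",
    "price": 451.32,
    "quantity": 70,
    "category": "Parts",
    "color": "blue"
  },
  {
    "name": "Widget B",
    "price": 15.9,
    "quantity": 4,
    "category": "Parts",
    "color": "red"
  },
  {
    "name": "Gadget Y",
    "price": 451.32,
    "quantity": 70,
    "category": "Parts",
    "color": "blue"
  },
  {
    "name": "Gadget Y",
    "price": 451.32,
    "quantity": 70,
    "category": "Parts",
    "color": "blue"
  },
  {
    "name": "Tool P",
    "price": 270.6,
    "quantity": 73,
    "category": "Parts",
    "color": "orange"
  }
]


Checking 8 records for duplicates:

  Row 1: Widget A ($245.19, qty 90)
  Row 2: Widget B ($15.9, qty 4)
  Row 3: Widget B ($406.02, qty 56)
  Row 4: Gadget Y ($451.32, qty 70)
  Row 5: Widget B ($15.9, qty 4) <-- DUPLICATE
  Row 6: Gadget Y ($451.32, qty 70) <-- DUPLICATE
  Row 7: Gadget Y ($451.32, qty 70) <-- DUPLICATE
  Row 8: Tool P ($270.6, qty 73)

Duplicates found: 3
Unique records: 5

3 duplicates, 5 unique


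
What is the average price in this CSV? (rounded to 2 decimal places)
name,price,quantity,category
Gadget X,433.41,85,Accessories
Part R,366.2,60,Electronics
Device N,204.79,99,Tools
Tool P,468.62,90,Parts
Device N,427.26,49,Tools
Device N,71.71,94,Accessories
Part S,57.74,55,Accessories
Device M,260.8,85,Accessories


Computing average price:
Values: [433.41, 366.2, 204.79, 468.62, 427.26, 71.71, 57.74, 260.8]
Sum = 2290.53
Count = 8
Average = 2290.53/8 = 286.31625 exactly -> 286.32 (rounded half-up to 2 decimal places)

286.32


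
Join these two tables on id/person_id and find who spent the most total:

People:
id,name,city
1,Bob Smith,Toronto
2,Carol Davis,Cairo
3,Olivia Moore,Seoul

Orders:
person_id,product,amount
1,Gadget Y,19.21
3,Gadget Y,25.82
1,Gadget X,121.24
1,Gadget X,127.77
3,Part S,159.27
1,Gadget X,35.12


Join on: people.id = orders.person_id

Joined rows:
  Bob Smith (Toronto) bought Gadget Y for $19.21
  Olivia Moore (Seoul) bought Gadget Y for $25.82
  Bob Smith (Toronto) bought Gadget X for $121.24
  Bob Smith (Toronto) bought Gadget X for $127.77
  Olivia Moore (Seoul) bought Part S for $159.27
  Bob Smith (Toronto) bought Gadget X for $35.12

Total per person:
  Bob Smith: $303.34
  Olivia Moore: $185.09

Top spender: Bob Smith ($303.34)

Bob Smith ($303.34)


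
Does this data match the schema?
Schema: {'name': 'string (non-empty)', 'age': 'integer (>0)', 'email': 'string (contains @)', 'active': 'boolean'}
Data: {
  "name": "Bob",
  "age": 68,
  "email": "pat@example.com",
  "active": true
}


Validating each field against schema:
  name: OK (non-empty string)
  age: OK (positive integer)
  email: OK (string with @)
  active: OK (boolean)

Result: VALID

VALID


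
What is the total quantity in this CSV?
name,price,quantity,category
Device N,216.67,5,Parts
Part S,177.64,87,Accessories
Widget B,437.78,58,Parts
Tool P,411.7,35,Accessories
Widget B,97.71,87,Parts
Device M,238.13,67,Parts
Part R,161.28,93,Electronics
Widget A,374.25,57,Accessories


Computing total quantity:
Values: [5, 87, 58, 35, 87, 67, 93, 57]
Sum = 489

489


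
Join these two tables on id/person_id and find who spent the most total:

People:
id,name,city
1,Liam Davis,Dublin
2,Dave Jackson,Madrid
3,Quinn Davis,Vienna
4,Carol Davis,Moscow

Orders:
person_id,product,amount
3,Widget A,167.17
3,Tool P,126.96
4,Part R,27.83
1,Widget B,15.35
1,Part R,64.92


Join on: people.id = orders.person_id

Joined rows:
  Quinn Davis (Vienna) bought Widget A for $167.17
  Quinn Davis (Vienna) bought Tool P for $126.96
  Carol Davis (Moscow) bought Part R for $27.83
  Liam Davis (Dublin) bought Widget B for $15.35
  Liam Davis (Dublin) bought Part R for $64.92

Total per person:
  Quinn Davis: $294.13
  Liam Davis: $80.27
  Carol Davis: $27.83

Top spender: Quinn Davis ($294.13)

Quinn Davis ($294.13)


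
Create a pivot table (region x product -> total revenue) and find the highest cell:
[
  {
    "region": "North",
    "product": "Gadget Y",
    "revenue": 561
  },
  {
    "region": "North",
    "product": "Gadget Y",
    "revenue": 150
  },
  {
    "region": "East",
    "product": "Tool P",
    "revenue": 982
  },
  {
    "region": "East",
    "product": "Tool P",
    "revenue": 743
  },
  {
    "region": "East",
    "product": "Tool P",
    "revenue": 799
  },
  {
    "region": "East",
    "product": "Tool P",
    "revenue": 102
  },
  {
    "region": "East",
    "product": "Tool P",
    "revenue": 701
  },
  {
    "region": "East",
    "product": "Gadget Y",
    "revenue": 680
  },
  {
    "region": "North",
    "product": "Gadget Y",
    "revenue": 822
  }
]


Pivot: region (rows) x product (columns) -> total revenue

     Gadget Y      Tool P      
East           680          3327  
North         1533             0  

Highest: East / Tool P = $3327

East / Tool P = $3327


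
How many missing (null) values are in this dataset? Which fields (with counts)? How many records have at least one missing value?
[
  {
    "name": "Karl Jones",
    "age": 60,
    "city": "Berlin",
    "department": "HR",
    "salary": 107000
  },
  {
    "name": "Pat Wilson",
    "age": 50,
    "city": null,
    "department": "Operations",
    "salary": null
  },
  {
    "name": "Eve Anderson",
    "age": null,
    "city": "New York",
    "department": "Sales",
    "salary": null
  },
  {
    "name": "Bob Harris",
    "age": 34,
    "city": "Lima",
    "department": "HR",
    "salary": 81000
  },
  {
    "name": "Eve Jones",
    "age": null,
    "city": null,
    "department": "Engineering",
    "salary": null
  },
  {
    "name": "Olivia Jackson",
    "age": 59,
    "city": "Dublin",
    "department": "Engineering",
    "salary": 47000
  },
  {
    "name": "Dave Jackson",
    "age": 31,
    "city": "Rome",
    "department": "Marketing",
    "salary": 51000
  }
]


Checking for missing (null) values in 7 records:

  Karl Jones: complete
  Pat Wilson: city, salary
  Eve Anderson: age, salary
  Bob Harris: complete
  Eve Jones: age, city, salary
  Olivia Jackson: complete
  Dave Jackson: complete

Per field:
  name: 0 missing
  age: 2 missing
  city: 2 missing
  department: 0 missing
  salary: 3 missing

Total missing values: 7
Records with any missing: 3

7 missing values (age: 2, city: 2, salary: 3); 3 incomplete records


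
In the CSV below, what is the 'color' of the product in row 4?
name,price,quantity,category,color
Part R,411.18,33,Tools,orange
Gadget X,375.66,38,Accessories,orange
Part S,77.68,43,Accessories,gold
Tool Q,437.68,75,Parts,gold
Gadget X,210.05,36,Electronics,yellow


Query: Row 4 ('Tool Q'), column 'color'
Value: gold

gold


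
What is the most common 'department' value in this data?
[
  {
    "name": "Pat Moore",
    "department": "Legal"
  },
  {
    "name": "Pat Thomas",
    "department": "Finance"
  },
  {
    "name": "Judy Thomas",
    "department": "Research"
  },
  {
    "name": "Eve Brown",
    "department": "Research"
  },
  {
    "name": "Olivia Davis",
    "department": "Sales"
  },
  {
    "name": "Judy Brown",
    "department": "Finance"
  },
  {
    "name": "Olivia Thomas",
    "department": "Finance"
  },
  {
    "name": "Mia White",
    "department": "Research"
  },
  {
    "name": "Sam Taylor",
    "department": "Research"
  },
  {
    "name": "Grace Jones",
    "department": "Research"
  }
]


Counting 'department' values across 10 records:

  Research: 5 #####
  Finance: 3 ###
  Legal: 1 #
  Sales: 1 #

Most common: Research (5 times)

Research (5 times)


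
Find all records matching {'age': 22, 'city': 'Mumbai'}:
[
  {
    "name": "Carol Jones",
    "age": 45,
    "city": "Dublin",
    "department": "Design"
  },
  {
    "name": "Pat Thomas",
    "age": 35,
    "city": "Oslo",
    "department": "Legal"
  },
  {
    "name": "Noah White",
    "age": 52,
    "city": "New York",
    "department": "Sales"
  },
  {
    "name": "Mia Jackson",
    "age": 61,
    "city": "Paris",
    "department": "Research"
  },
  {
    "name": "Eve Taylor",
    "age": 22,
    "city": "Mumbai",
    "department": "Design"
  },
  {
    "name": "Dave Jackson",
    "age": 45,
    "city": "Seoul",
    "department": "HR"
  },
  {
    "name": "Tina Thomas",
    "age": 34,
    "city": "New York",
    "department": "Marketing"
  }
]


Search criteria: {'age': 22, 'city': 'Mumbai'}

Checking 7 records:
  Carol Jones: {age: 45, city: Dublin}
  Pat Thomas: {age: 35, city: Oslo}
  Noah White: {age: 52, city: New York}
  Mia Jackson: {age: 61, city: Paris}
  Eve Taylor: {age: 22, city: Mumbai} <-- MATCH
  Dave Jackson: {age: 45, city: Seoul}
  Tina Thomas: {age: 34, city: New York}

Matches: ["Eve Taylor"]

["Eve Taylor"]


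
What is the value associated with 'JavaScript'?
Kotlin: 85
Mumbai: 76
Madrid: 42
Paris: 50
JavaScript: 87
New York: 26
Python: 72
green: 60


Looking up key 'JavaScript'
Value: 87

87


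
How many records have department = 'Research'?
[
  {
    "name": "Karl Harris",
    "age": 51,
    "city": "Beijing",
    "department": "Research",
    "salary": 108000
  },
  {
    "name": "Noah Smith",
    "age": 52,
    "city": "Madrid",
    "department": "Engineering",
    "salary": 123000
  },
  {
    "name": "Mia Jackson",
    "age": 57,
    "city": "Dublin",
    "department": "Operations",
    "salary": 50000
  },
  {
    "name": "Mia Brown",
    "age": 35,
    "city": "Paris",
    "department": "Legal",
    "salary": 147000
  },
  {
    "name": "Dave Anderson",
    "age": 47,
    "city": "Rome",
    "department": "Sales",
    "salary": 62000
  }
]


Data: 5 records
Condition: department = 'Research'

Checking each record:
  Karl Harris: Research MATCH
  Noah Smith: Engineering
  Mia Jackson: Operations
  Mia Brown: Legal
  Dave Anderson: Sales

Count: 1

1


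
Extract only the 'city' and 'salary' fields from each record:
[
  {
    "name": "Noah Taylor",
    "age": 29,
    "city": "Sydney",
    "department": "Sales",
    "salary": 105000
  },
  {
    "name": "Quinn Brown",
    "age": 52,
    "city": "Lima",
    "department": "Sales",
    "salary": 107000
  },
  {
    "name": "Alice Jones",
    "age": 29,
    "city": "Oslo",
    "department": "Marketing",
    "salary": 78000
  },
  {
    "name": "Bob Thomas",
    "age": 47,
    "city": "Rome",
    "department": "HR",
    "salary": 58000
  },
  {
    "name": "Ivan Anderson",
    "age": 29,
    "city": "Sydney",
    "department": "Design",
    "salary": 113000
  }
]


Original: 5 records with fields: name, age, city, department, salary
Keep: ['city', 'salary']
Drop: ['name', 'age', 'department']
Result: 5 records, 2 fields each

[
  {
    "city": "Sydney",
    "salary": 105000
  },
  {
    "city": "Lima",
    "salary": 107000
  },
  {
    "city": "Oslo",
    "salary": 78000
  },
  {
    "city": "Rome",
    "salary": 58000
  },
  {
    "city": "Sydney",
    "salary": 113000
  }
]


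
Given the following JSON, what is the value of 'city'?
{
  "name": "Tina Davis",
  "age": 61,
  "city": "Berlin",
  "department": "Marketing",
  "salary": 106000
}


Looking up field 'city'
Value: Berlin

Berlin


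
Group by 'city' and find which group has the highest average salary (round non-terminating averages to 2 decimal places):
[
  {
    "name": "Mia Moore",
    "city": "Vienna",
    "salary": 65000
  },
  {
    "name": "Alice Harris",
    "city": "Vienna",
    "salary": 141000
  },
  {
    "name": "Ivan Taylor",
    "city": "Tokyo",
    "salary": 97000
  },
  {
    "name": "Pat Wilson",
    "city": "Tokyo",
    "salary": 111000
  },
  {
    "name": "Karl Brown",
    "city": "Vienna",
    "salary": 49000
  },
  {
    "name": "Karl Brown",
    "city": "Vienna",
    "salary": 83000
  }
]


Group by: city

Groups:
  Tokyo: 2 people, avg salary = 208000/2 = $104000
  Vienna: 4 people, avg salary = 338000/4 = $84500

Highest average salary: Tokyo ($104000)

Tokyo ($104000)


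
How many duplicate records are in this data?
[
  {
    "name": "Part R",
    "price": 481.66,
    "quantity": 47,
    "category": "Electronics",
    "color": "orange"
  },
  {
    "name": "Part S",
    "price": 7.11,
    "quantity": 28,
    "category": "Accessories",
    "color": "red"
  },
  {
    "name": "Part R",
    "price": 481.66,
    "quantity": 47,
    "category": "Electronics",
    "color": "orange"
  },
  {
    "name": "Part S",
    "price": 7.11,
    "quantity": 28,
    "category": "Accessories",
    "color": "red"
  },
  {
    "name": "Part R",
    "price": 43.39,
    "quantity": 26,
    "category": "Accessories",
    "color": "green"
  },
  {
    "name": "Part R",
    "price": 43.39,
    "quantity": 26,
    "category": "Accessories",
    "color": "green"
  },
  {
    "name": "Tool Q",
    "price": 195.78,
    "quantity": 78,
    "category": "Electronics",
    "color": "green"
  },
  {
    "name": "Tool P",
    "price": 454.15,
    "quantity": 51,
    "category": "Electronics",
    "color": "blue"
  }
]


Checking 8 records for duplicates:

  Row 1: Part R ($481.66, qty 47)
  Row 2: Part S ($7.11, qty 28)
  Row 3: Part R ($481.66, qty 47) <-- DUPLICATE
  Row 4: Part S ($7.11, qty 28) <-- DUPLICATE
  Row 5: Part R ($43.39, qty 26)
  Row 6: Part R ($43.39, qty 26) <-- DUPLICATE
  Row 7: Tool Q ($195.78, qty 78)
  Row 8: Tool P ($454.15, qty 51)

Duplicates found: 3
Unique records: 5

3 duplicates, 5 unique


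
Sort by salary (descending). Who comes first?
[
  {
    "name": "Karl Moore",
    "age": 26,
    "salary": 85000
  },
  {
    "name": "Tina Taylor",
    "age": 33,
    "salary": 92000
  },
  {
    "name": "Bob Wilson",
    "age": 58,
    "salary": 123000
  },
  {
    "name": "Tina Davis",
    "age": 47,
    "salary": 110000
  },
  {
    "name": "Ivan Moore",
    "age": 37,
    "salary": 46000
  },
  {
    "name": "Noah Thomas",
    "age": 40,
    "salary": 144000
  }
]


Sort by: salary (descending)

Sorted order:
  1. Noah Thomas (salary = 144000)
  2. Bob Wilson (salary = 123000)
  3. Tina Davis (salary = 110000)
  4. Tina Taylor (salary = 92000)
  5. Karl Moore (salary = 85000)
  6. Ivan Moore (salary = 46000)

First: Noah Thomas

Noah Thomas


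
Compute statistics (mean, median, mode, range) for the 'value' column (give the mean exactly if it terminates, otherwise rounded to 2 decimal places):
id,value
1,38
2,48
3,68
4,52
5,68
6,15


Data: [38, 48, 68, 52, 68, 15]
Count: 6
Sum: 289
Mean: 289/6 ≈ 48.17 (rounded to 2 decimal places)
Sorted: [15, 38, 48, 52, 68, 68]
Median: 50.0
Mode: 68 (2 times)
Range: 68 - 15 = 53
Min: 15, Max: 68

mean≈48.17, median=50.0, mode=68, range=53


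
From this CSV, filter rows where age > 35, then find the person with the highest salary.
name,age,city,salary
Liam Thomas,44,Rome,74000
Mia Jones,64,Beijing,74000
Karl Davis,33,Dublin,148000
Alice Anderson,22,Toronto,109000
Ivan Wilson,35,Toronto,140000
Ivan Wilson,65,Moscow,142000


Filter: age > 35
Sort by: salary (descending)

Filtered records (3):
  Ivan Wilson, age 65, salary $142000
  Liam Thomas, age 44, salary $74000
  Mia Jones, age 64, salary $74000

Highest salary: Ivan Wilson ($142000)

Ivan Wilson


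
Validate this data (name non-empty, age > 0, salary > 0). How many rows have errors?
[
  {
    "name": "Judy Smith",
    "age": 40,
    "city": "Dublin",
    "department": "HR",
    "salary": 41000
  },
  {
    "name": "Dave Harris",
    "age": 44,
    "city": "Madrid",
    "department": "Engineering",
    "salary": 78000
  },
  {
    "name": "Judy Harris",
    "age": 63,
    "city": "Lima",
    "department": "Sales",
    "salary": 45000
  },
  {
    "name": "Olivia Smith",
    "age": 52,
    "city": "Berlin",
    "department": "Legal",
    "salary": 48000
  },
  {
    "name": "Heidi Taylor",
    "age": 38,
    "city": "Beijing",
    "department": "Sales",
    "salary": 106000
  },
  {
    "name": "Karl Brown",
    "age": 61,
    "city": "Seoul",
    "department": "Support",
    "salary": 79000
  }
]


Validating 6 records:
Rules: name non-empty, age > 0, salary > 0

  Row 1 (Judy Smith): OK
  Row 2 (Dave Harris): OK
  Row 3 (Judy Harris): OK
  Row 4 (Olivia Smith): OK
  Row 5 (Heidi Taylor): OK
  Row 6 (Karl Brown): OK

Total errors: 0

0 errors


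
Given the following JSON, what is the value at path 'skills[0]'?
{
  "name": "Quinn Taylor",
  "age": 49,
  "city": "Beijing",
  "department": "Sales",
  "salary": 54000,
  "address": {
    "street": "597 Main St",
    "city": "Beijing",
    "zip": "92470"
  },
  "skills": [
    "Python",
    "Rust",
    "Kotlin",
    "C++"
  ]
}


Query: skills[0]
Path: skills -> first element
Value: Python

Python


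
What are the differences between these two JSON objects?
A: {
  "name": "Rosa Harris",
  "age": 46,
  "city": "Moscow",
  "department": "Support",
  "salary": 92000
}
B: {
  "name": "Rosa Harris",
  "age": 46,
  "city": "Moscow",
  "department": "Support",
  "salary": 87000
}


Comparing each field (in key order):
  name: same
  age: same
  city: same
  department: same
  salary: DIFFERENT
Differences:
  salary: 92000 -> 87000

1 field(s) changed

1 change: salary


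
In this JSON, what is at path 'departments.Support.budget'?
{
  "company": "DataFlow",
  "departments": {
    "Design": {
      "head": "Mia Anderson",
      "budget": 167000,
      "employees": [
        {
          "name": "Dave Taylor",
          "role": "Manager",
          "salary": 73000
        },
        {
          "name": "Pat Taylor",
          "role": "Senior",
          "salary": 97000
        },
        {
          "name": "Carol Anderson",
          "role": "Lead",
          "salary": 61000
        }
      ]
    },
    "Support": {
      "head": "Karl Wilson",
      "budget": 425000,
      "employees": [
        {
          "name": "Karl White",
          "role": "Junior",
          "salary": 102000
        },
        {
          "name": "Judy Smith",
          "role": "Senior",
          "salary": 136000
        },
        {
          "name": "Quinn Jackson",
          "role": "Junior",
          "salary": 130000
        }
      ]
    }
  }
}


Path: departments.Support.budget

Navigate:
  -> departments
  -> Support
  -> budget = 425000

425000


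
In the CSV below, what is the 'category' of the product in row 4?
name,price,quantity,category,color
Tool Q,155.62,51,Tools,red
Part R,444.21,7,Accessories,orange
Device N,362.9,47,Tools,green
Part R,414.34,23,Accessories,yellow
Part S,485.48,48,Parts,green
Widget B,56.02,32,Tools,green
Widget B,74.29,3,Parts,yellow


Query: Row 4 ('Part R'), column 'category'
Value: Accessories

Accessories


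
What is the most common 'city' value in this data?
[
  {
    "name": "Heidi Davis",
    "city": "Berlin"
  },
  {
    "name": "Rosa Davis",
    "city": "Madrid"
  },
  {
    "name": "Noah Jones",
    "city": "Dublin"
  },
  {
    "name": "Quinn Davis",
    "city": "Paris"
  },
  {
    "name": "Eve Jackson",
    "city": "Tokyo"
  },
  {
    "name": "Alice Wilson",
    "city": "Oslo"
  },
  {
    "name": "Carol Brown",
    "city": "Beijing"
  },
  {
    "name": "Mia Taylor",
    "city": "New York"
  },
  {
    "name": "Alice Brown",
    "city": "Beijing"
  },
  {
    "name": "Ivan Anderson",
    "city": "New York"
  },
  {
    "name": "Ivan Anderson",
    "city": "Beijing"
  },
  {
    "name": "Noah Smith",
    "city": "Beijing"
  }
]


Counting 'city' values across 12 records:

  Beijing: 4 ####
  New York: 2 ##
  Berlin: 1 #
  Madrid: 1 #
  Dublin: 1 #
  Paris: 1 #
  Tokyo: 1 #
  Oslo: 1 #

Most common: Beijing (4 times)

Beijing (4 times)


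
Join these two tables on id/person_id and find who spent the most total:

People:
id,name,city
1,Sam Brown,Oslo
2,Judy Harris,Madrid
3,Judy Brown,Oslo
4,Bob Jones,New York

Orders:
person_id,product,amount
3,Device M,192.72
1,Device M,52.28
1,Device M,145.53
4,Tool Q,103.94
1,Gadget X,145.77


Join on: people.id = orders.person_id

Joined rows:
  Judy Brown (Oslo) bought Device M for $192.72
  Sam Brown (Oslo) bought Device M for $52.28
  Sam Brown (Oslo) bought Device M for $145.53
  Bob Jones (New York) bought Tool Q for $103.94
  Sam Brown (Oslo) bought Gadget X for $145.77

Total per person:
  Sam Brown: $343.58
  Judy Brown: $192.72
  Bob Jones: $103.94

Top spender: Sam Brown ($343.58)

Sam Brown ($343.58)


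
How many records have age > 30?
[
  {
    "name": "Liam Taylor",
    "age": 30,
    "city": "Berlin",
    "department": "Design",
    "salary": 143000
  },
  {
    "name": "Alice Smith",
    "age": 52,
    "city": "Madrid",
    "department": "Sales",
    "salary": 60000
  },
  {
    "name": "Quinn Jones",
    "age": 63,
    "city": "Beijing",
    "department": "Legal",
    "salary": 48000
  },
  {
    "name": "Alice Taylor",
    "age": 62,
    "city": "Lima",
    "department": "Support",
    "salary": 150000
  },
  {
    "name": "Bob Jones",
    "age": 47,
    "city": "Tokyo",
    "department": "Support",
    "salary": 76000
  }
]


Data: 5 records
Condition: age > 30

Checking each record:
  Liam Taylor: 30
  Alice Smith: 52 MATCH
  Quinn Jones: 63 MATCH
  Alice Taylor: 62 MATCH
  Bob Jones: 47 MATCH

Count: 4

4


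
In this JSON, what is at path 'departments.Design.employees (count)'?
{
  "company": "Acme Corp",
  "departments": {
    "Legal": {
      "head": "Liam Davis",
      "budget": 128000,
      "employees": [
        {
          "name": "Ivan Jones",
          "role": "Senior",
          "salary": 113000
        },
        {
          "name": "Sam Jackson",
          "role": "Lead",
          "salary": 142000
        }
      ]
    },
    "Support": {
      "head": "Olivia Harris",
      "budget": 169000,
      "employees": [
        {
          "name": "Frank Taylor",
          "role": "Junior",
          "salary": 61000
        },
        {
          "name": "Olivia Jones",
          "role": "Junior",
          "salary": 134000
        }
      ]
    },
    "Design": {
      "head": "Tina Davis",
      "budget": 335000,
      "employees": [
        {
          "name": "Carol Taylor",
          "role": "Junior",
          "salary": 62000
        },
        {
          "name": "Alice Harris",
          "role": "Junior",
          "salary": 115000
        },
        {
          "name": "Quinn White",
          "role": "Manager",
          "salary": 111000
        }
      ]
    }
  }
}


Path: departments.Design.employees (count)

Navigate:
  -> departments
  -> Design
  -> employees (array, length 3)

3


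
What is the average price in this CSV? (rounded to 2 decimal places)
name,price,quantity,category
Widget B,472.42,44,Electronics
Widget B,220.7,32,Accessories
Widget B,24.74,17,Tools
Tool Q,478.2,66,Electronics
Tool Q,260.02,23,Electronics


Computing average price:
Values: [472.42, 220.7, 24.74, 478.2, 260.02]
Sum = 1456.08
Count = 5
Average = 1456.08/5 = 291.216 exactly -> 291.22 (rounded half-up to 2 decimal places)

291.22


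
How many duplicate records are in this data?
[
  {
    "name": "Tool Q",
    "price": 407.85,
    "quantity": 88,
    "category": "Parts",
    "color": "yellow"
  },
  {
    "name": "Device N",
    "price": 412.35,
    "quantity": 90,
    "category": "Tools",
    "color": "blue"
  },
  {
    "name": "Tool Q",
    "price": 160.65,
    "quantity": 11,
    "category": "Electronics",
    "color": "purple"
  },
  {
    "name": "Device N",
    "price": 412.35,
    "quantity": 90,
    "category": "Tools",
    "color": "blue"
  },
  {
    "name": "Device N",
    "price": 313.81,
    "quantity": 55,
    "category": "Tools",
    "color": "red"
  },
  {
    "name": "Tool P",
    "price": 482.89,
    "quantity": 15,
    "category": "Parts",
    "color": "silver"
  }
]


Checking 6 records for duplicates:

  Row 1: Tool Q ($407.85, qty 88)
  Row 2: Device N ($412.35, qty 90)
  Row 3: Tool Q ($160.65, qty 11)
  Row 4: Device N ($412.35, qty 90) <-- DUPLICATE
  Row 5: Device N ($313.81, qty 55)
  Row 6: Tool P ($482.89, qty 15)

Duplicates found: 1
Unique records: 5

1 duplicates, 5 unique


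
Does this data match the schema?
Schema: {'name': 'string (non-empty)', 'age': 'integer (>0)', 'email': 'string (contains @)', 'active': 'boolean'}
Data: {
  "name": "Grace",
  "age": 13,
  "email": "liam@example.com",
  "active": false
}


Validating each field against schema:
  name: OK (non-empty string)
  age: OK (positive integer)
  email: OK (string with @)
  active: OK (boolean)

Result: VALID

VALID


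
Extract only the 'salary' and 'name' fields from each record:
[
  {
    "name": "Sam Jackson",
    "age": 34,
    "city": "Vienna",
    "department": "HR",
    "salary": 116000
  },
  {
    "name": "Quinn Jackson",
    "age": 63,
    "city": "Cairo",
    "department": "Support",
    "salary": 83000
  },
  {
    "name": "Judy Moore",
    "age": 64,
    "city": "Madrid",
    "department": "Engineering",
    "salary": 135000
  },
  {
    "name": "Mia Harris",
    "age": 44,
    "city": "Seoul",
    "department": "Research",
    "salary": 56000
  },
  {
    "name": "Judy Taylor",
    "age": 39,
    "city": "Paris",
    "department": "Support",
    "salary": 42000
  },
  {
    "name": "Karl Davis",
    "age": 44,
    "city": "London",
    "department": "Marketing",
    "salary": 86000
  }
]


Original: 6 records with fields: name, age, city, department, salary
Keep: ['salary', 'name']
Drop: ['age', 'city', 'department']
Result: 6 records, 2 fields each

[
  {
    "salary": 116000,
    "name": "Sam Jackson"
  },
  {
    "salary": 83000,
    "name": "Quinn Jackson"
  },
  {
    "salary": 135000,
    "name": "Judy Moore"
  },
  {
    "salary": 56000,
    "name": "Mia Harris"
  },
  {
    "salary": 42000,
    "name": "Judy Taylor"
  },
  {
    "salary": 86000,
    "name": "Karl Davis"
  }
]


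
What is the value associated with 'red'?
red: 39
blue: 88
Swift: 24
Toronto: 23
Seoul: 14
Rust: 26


Looking up key 'red'
Value: 39

39


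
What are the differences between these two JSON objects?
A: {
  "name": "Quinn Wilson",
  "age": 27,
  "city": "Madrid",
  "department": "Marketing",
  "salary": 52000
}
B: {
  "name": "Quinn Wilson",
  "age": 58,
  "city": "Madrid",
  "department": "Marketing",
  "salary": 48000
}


Comparing each field (in key order):
  name: same
  age: DIFFERENT
  city: same
  department: same
  salary: DIFFERENT
Differences:
  age: 27 -> 58
  salary: 52000 -> 48000

2 field(s) changed

2 changes: age, salary


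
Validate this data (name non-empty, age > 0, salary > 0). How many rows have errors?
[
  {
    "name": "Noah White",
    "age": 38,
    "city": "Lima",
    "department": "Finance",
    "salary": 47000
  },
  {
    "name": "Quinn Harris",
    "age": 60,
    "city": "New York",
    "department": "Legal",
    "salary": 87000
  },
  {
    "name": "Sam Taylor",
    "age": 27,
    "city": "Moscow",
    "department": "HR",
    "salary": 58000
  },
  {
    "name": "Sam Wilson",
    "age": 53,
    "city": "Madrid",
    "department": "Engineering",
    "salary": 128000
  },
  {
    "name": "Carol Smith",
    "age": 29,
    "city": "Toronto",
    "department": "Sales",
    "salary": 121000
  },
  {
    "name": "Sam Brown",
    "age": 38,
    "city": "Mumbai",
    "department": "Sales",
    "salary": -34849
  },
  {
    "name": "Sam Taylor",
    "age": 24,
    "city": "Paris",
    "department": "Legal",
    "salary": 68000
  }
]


Validating 7 records:
Rules: name non-empty, age > 0, salary > 0

  Row 1 (Noah White): OK
  Row 2 (Quinn Harris): OK
  Row 3 (Sam Taylor): OK
  Row 4 (Sam Wilson): OK
  Row 5 (Carol Smith): OK
  Row 6 (Sam Brown): negative salary: -34849
  Row 7 (Sam Taylor): OK

Total errors: 1

1 errors


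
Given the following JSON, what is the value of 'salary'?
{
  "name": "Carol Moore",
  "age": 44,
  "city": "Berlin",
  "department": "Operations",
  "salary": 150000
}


Looking up field 'salary'
Value: 150000

150000


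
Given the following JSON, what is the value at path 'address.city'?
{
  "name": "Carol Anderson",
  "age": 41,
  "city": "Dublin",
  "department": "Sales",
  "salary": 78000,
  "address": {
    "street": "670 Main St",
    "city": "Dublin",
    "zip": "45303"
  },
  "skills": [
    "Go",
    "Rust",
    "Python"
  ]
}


Query: address.city
Path: address -> city
Value: Dublin

Dublin


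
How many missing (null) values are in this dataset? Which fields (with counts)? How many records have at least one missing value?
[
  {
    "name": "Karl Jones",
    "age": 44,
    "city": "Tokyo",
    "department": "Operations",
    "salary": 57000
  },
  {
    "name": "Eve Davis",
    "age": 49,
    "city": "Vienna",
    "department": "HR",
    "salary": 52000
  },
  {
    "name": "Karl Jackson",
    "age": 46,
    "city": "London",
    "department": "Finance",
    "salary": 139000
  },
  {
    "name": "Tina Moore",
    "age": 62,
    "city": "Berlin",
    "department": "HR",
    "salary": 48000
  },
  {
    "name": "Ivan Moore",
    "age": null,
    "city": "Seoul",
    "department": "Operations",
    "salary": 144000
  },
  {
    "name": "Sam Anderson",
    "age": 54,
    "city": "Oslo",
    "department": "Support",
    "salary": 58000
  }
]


Checking for missing (null) values in 6 records:

  Karl Jones: complete
  Eve Davis: complete
  Karl Jackson: complete
  Tina Moore: complete
  Ivan Moore: age
  Sam Anderson: complete

Per field:
  name: 0 missing
  age: 1 missing
  city: 0 missing
  department: 0 missing
  salary: 0 missing

Total missing values: 1
Records with any missing: 1

1 missing values (age: 1); 1 incomplete records
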